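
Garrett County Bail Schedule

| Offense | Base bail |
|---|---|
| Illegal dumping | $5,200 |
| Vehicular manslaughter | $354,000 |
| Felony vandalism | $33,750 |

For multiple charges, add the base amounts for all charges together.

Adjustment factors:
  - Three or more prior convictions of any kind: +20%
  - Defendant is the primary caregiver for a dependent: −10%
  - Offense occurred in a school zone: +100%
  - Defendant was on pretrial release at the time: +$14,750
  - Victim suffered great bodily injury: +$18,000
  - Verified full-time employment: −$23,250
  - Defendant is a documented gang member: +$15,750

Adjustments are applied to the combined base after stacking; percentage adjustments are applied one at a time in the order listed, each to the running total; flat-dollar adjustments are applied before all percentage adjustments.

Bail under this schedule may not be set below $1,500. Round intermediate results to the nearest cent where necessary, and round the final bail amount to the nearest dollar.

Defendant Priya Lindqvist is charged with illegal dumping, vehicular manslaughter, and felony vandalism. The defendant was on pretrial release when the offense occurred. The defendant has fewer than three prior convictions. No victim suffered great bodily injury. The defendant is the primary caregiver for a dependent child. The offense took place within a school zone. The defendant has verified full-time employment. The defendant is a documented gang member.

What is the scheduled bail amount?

$720,360

Base amounts from the schedule: illegal dumping $5,200; vehicular manslaughter $354,000; felony vandalism $33,750.
Stacking rule: sum of all bases. $5,200 + $354,000 + $33,750 = $392,950.
Defendant was on pretrial release at the time (+$14,750 flat): $392,950 + $14,750 = $407,700.
Verified full-time employment (−$23,250 flat): $407,700 − $23,250 = $384,450.
Defendant is a documented gang member (+$15,750 flat): $384,450 + $15,750 = $400,200.
Defendant is the primary caregiver for a dependent (−10%): $400,200 × 0.9 = $360,180.
Offense occurred in a school zone (+100%): $360,180 × 2 = $720,360.
$720,360 is at or above the $1,500 minimum.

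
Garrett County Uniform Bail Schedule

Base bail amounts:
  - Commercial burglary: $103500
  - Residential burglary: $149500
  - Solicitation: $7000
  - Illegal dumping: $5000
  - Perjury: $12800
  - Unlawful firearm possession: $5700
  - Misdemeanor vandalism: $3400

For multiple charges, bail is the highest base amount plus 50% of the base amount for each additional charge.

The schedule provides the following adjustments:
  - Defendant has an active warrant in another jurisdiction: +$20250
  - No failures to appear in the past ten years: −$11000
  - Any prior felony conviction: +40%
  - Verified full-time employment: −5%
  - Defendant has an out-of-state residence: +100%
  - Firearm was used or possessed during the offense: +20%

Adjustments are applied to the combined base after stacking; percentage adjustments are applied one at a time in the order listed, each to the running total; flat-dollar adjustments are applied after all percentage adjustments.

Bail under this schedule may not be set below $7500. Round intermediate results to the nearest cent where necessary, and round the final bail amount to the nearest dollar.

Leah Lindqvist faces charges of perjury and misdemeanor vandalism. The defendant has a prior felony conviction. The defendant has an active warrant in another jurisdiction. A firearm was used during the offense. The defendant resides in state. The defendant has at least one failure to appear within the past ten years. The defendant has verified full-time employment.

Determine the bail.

$43392

Base amounts from the schedule: perjury $12800; misdemeanor vandalism $3400.
Stacking rule: highest base plus 50% of each additional charge. Highest is perjury at $12800. Additional: $3400 × 50% = $1700. Combined base = $12800 + $1700 = $14500.
Any prior felony conviction (+40%): $14500 × 1.4 = $20300.
Verified full-time employment (−5%): $20300 × 0.95 = $19285.
Firearm was used or possessed during the offense (+20%): $19285 × 1.2 = $23142.
Defendant has an active warrant in another jurisdiction (+$20250 flat): $23142 + $20250 = $43392.
$43392 is at or above the $7500 minimum.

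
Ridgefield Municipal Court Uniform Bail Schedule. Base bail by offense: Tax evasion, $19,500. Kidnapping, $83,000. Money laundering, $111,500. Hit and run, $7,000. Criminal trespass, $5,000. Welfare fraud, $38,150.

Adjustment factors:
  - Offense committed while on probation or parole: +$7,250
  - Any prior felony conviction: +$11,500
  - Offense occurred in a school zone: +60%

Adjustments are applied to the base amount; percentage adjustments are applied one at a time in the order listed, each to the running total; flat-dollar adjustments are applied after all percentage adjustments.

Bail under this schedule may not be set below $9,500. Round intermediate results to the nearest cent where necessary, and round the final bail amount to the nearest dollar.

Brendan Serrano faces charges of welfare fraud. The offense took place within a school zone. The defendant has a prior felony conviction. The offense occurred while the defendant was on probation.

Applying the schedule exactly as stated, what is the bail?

$79,790

Base amounts from the schedule: welfare fraud $38,150.
Single charge. Combined base = $38,150.
Offense occurred in a school zone (+60%): $38,150 × 1.6 = $61,040.
Offense committed while on probation or parole (+$7,250 flat): $61,040 + $7,250 = $68,290.
Any prior felony conviction (+$11,500 flat): $68,290 + $11,500 = $79,790.
$79,790 is at or above the $9,500 minimum.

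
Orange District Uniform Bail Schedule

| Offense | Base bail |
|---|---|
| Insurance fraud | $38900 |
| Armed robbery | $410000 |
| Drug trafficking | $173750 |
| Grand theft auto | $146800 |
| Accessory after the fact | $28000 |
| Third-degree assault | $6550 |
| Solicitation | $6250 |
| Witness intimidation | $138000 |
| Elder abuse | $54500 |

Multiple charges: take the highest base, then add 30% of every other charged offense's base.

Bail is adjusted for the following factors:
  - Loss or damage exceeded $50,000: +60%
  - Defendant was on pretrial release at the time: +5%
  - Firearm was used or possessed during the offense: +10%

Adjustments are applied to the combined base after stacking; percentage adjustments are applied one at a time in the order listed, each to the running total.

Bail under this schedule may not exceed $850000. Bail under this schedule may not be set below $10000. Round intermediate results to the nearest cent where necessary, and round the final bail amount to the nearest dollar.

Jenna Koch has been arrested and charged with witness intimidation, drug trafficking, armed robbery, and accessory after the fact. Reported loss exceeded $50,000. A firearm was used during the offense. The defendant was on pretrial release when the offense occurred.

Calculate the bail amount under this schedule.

Base amounts from the schedule: witness intimidation $138000; drug trafficking $173750; armed robbery $410000; accessory after the fact $28000.
Stacking rule: highest base plus 30% of each additional charge. Highest is armed robbery at $410000. Additional: $138000 × 30% = $41400; $173750 × 30% = $52125; $28000 × 30% = $8400. Combined base = $410000 + $101925 = $511925.
Loss or damage exceeded $50,000 (+60%): $511925 × 1.6 = $819080.
Defendant was on pretrial release at the time (+5%): $819080 × 1.05 = $860034.
Firearm was used or possessed during the offense (+10%): $860034 × 1.1 = $946037.40.
Result $946037.40 exceeds the maximum of $850000; bail is capped at $850000.
$850000 is at or above the $10000 minimum.

$850000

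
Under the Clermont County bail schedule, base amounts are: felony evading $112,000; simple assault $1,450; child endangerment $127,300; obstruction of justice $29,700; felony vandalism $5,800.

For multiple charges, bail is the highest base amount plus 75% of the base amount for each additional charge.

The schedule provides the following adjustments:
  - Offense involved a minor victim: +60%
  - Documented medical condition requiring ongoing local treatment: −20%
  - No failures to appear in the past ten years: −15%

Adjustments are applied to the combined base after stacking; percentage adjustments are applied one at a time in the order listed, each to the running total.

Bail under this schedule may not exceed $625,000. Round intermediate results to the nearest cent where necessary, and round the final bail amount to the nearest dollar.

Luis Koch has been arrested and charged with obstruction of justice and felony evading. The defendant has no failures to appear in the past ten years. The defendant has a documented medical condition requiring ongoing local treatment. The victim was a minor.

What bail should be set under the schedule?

Base amounts from the schedule: obstruction of justice $29,700; felony evading $112,000.
Stacking rule: highest base plus 75% of each additional charge. Highest is felony evading at $112,000. Additional: $29,700 × 75% = $22,275. Combined base = $112,000 + $22,275 = $134,275.
Offense involved a minor victim (+60%): $134,275 × 1.6 = $214,840.
Documented medical condition requiring ongoing local treatment (−20%): $214,840 × 0.8 = $171,872.
No failures to appear in the past ten years (−15%): $171,872 × 0.85 = $146,091.20.
$146,091.20 is within the $625,000 maximum.
Rounded to the nearest dollar: $146,091.

$146,091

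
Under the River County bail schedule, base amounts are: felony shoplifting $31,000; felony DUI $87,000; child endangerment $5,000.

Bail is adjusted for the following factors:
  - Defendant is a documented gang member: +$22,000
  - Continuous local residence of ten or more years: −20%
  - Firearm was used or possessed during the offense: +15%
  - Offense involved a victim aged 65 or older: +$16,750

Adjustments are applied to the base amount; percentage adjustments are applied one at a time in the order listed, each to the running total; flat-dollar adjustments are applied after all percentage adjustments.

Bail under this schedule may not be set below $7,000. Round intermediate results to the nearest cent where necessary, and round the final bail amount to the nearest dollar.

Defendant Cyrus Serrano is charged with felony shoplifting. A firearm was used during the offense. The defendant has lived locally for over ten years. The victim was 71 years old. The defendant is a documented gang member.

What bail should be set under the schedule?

Base amounts from the schedule: felony shoplifting $31,000.
Single charge. Combined base = $31,000.
Continuous local residence of ten or more years (−20%): $31,000 × 0.8 = $24,800.
Firearm was used or possessed during the offense (+15%): $24,800 × 1.15 = $28,520.
Defendant is a documented gang member (+$22,000 flat): $28,520 + $22,000 = $50,520.
Offense involved a victim aged 65 or older (+$16,750 flat): $50,520 + $16,750 = $67,270.
$67,270 is at or above the $7,000 minimum.

$67,270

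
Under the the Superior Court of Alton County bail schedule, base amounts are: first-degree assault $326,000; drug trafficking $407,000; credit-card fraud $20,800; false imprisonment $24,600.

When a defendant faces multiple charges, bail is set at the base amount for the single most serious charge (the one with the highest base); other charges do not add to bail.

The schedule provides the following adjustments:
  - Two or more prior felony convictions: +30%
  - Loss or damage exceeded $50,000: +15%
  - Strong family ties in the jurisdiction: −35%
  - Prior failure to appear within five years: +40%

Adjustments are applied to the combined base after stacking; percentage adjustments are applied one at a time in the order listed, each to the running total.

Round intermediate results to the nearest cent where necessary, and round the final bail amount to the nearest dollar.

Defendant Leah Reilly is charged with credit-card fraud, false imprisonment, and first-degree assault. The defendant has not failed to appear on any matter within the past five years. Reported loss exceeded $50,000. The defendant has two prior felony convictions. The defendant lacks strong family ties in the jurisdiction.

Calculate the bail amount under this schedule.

$487,370

Base amounts from the schedule: credit-card fraud $20,800; false imprisonment $24,600; first-degree assault $326,000.
Stacking rule: use the highest base only. Highest is first-degree assault at $326,000. Combined base = $326,000.
Two or more prior felony convictions (+30%): $326,000 × 1.3 = $423,800.
Loss or damage exceeded $50,000 (+15%): $423,800 × 1.15 = $487,370.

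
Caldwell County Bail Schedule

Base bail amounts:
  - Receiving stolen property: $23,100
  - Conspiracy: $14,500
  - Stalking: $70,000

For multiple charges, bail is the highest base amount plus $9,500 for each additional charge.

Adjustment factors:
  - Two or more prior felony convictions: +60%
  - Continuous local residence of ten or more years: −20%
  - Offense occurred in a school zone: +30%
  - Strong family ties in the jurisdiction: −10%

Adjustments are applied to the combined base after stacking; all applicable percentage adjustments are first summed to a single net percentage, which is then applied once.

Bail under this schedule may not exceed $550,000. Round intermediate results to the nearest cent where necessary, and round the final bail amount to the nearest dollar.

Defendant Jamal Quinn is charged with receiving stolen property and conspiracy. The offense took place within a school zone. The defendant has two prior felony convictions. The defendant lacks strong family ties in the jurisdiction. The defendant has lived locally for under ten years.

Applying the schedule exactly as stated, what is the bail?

Base amounts from the schedule: receiving stolen property $23,100; conspiracy $14,500.
Stacking rule: highest base plus $9,500 per additional charge. Highest is receiving stolen property at $23,100; 1 additional charge → +$9,500. Combined base = $32,600.
Net percentage adjustment: +60% +30% = +90%. $32,600 × 1.9 = $61,940.
$61,940 is within the $550,000 maximum.

$61,940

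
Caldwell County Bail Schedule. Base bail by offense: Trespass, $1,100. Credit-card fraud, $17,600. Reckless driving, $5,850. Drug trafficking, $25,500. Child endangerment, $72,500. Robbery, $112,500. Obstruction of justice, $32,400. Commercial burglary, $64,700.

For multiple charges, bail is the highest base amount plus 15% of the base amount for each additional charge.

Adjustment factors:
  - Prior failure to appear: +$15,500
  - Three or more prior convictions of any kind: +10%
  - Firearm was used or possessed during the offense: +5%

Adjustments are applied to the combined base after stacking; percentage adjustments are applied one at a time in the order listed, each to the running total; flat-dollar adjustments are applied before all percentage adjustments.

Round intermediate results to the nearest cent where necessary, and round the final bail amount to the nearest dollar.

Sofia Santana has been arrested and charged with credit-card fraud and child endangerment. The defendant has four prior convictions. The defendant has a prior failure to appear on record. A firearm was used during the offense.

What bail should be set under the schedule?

Base amounts from the schedule: credit-card fraud $17,600; child endangerment $72,500.
Stacking rule: highest base plus 15% of each additional charge. Highest is child endangerment at $72,500. Additional: $17,600 × 15% = $2,640. Combined base = $72,500 + $2,640 = $75,140.
Prior failure to appear (+$15,500 flat): $75,140 + $15,500 = $90,640.
Three or more prior convictions of any kind (+10%): $90,640 × 1.1 = $99,704.
Firearm was used or possessed during the offense (+5%): $99,704 × 1.05 = $104,689.20.
Rounded to the nearest dollar: $104,689.

$104,689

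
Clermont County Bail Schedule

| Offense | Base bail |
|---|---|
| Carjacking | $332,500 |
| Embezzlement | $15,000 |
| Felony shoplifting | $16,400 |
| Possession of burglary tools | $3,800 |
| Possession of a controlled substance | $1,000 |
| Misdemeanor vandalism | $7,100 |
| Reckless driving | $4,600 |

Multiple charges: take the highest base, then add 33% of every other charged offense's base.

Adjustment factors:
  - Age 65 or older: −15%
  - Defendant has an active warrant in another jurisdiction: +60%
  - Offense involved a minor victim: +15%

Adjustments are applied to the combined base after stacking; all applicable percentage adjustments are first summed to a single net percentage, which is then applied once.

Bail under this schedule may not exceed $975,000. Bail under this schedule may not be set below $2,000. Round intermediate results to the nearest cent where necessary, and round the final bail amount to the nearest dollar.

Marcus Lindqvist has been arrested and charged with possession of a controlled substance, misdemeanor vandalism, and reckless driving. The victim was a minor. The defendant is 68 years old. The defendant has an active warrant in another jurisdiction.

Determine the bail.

Base amounts from the schedule: possession of a controlled substance $1,000; misdemeanor vandalism $7,100; reckless driving $4,600.
Stacking rule: highest base plus 33% of each additional charge. Highest is misdemeanor vandalism at $7,100. Additional: $1,000 × 33% = $330; $4,600 × 33% = $1,518. Combined base = $7,100 + $1,848 = $8,948.
Net percentage adjustment: −15% +60% +15% = +60%. $8,948 × 1.6 = $14,316.80.
$14,316.80 is within the $975,000 maximum.
$14,316.80 is at or above the $2,000 minimum.
Rounded to the nearest dollar: $14,317.

$14,317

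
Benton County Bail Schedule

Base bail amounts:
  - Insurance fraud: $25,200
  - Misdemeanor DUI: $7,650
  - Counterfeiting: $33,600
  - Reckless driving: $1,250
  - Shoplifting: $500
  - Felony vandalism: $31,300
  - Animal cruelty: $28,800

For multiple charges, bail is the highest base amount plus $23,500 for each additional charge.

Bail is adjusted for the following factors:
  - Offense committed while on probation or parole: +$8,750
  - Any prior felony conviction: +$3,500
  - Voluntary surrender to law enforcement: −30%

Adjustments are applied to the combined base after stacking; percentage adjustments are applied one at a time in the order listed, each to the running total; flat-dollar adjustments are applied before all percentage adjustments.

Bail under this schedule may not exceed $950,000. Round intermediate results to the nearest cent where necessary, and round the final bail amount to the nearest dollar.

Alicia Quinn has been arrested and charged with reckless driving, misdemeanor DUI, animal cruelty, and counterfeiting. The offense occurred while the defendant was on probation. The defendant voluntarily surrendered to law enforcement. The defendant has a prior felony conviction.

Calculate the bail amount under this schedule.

$81,445

Base amounts from the schedule: reckless driving $1,250; misdemeanor DUI $7,650; animal cruelty $28,800; counterfeiting $33,600.
Stacking rule: highest base plus $23,500 per additional charge. Highest is counterfeiting at $33,600; 3 additional charges → +$70,500. Combined base = $104,100.
Offense committed while on probation or parole (+$8,750 flat): $104,100 + $8,750 = $112,850.
Any prior felony conviction (+$3,500 flat): $112,850 + $3,500 = $116,350.
Voluntary surrender to law enforcement (−30%): $116,350 × 0.7 = $81,445.
$81,445 is within the $950,000 maximum.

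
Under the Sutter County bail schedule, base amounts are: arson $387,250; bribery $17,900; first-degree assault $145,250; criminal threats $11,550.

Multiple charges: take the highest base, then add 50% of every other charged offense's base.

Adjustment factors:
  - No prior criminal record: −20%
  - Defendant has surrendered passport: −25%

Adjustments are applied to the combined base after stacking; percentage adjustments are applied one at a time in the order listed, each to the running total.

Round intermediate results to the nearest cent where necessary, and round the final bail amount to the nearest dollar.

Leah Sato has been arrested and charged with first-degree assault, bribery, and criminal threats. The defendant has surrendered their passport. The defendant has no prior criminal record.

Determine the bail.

Base amounts from the schedule: first-degree assault $145,250; bribery $17,900; criminal threats $11,550.
Stacking rule: highest base plus 50% of each additional charge. Highest is first-degree assault at $145,250. Additional: $17,900 × 50% = $8,950; $11,550 × 50% = $5,775. Combined base = $145,250 + $14,725 = $159,975.
No prior criminal record (−20%): $159,975 × 0.8 = $127,980.
Defendant has surrendered passport (−25%): $127,980 × 0.75 = $95,985.

$95,985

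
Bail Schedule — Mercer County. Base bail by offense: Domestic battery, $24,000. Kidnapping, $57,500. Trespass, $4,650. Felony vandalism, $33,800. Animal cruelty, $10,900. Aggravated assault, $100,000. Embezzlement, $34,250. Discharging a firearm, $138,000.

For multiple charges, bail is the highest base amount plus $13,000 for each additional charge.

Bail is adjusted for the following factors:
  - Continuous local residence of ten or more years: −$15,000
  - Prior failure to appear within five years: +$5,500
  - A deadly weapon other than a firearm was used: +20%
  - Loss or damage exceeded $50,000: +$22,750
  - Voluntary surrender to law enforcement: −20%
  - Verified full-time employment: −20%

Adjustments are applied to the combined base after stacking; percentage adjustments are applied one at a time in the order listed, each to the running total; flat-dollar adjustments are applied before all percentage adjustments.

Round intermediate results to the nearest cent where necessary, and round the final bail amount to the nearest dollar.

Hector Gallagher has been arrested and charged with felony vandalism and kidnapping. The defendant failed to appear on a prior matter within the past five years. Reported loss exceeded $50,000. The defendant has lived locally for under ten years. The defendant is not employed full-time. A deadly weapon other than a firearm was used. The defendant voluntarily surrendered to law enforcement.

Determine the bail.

$94,800

Base amounts from the schedule: felony vandalism $33,800; kidnapping $57,500.
Stacking rule: highest base plus $13,000 per additional charge. Highest is kidnapping at $57,500; 1 additional charge → +$13,000. Combined base = $70,500.
Prior failure to appear within five years (+$5,500 flat): $70,500 + $5,500 = $76,000.
Loss or damage exceeded $50,000 (+$22,750 flat): $76,000 + $22,750 = $98,750.
A deadly weapon other than a firearm was used (+20%): $98,750 × 1.2 = $118,500.
Voluntary surrender to law enforcement (−20%): $118,500 × 0.8 = $94,800.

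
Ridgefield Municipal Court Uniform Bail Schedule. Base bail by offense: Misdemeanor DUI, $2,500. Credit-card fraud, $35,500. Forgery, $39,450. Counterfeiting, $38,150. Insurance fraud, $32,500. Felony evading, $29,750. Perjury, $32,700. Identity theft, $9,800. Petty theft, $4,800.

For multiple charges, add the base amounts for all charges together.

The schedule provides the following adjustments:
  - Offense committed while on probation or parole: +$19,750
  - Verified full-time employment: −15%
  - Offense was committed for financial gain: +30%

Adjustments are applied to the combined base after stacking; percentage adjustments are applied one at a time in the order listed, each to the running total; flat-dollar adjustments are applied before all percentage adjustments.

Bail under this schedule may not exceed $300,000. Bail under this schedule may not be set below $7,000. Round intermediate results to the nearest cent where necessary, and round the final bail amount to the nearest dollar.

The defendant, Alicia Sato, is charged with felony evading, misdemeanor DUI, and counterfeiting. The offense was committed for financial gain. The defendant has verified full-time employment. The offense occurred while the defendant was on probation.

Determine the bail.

Base amounts from the schedule: felony evading $29,750; misdemeanor DUI $2,500; counterfeiting $38,150.
Stacking rule: sum of all bases. $29,750 + $2,500 + $38,150 = $70,400.
Offense committed while on probation or parole (+$19,750 flat): $70,400 + $19,750 = $90,150.
Verified full-time employment (−15%): $90,150 × 0.85 = $76,627.50.
Offense was committed for financial gain (+30%): $76,627.50 × 1.3 = $99,615.75.
$99,615.75 is within the $300,000 maximum.
$99,615.75 is at or above the $7,000 minimum.
Rounded to the nearest dollar: $99,616.

$99,616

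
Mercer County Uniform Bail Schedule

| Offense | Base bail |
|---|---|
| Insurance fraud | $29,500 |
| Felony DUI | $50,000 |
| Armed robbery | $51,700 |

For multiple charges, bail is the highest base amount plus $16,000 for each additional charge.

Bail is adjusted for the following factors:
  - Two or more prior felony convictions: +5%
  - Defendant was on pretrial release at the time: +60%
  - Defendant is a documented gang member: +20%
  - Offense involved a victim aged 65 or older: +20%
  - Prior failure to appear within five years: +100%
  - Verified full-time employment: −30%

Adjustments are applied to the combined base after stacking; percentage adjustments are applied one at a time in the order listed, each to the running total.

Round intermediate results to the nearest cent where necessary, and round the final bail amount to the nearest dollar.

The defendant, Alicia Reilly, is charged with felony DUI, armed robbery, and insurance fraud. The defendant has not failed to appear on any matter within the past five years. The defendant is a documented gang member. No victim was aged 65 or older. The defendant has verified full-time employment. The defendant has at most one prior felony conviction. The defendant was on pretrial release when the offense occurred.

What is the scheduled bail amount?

$112,493

Base amounts from the schedule: felony DUI $50,000; armed robbery $51,700; insurance fraud $29,500.
Stacking rule: highest base plus $16,000 per additional charge. Highest is armed robbery at $51,700; 2 additional charges → +$32,000. Combined base = $83,700.
Defendant was on pretrial release at the time (+60%): $83,700 × 1.6 = $133,920.
Defendant is a documented gang member (+20%): $133,920 × 1.2 = $160,704.
Verified full-time employment (−30%): $160,704 × 0.7 = $112,492.80.
Rounded to the nearest dollar: $112,493.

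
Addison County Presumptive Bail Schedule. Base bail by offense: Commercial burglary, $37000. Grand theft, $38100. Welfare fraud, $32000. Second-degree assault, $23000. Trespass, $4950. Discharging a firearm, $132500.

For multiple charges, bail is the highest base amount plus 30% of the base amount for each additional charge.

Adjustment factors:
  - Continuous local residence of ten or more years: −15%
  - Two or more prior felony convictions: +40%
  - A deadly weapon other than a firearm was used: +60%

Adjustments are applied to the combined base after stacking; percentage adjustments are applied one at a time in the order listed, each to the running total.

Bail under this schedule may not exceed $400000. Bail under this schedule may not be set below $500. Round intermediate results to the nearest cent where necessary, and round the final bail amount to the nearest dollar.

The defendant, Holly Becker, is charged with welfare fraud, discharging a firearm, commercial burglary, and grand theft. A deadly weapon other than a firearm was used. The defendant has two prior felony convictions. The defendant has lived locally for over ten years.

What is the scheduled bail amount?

Base amounts from the schedule: welfare fraud $32000; discharging a firearm $132500; commercial burglary $37000; grand theft $38100.
Stacking rule: highest base plus 30% of each additional charge. Highest is discharging a firearm at $132500. Additional: $32000 × 30% = $9600; $37000 × 30% = $11100; $38100 × 30% = $11430. Combined base = $132500 + $32130 = $164630.
Continuous local residence of ten or more years (−15%): $164630 × 0.85 = $139935.50.
Two or more prior felony convictions (+40%): $139935.50 × 1.4 = $195909.70.
A deadly weapon other than a firearm was used (+60%): $195909.70 × 1.6 = $313455.52.
$313455.52 is within the $400000 maximum.
$313455.52 is at or above the $500 minimum.
Rounded to the nearest dollar: $313456.

$313456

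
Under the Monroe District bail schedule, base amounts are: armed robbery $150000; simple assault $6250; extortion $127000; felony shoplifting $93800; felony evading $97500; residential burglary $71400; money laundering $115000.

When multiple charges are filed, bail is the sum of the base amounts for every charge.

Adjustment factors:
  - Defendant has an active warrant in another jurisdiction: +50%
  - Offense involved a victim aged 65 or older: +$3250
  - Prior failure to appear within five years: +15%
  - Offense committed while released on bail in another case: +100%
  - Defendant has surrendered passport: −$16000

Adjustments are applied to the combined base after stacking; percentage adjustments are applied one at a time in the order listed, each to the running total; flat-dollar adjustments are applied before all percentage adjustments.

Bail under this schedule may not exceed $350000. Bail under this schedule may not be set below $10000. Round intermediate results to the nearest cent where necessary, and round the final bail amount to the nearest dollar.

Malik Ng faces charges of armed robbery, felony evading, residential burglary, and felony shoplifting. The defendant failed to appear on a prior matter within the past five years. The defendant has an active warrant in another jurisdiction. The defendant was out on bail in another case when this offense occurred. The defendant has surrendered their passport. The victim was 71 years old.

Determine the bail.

Base amounts from the schedule: armed robbery $150000; felony evading $97500; residential burglary $71400; felony shoplifting $93800.
Stacking rule: sum of all bases. $150000 + $97500 + $71400 + $93800 = $412700.
Offense involved a victim aged 65 or older (+$3250 flat): $412700 + $3250 = $415950.
Defendant has surrendered passport (−$16000 flat): $415950 − $16000 = $399950.
Defendant has an active warrant in another jurisdiction (+50%): $399950 × 1.5 = $599925.
Prior failure to appear within five years (+15%): $599925 × 1.15 = $689913.75.
Offense committed while released on bail in another case (+100%): $689913.75 × 2 = $1379827.50.
Result $1379827.50 exceeds the maximum of $350000; bail is capped at $350000.
$350000 is at or above the $10000 minimum.

$350000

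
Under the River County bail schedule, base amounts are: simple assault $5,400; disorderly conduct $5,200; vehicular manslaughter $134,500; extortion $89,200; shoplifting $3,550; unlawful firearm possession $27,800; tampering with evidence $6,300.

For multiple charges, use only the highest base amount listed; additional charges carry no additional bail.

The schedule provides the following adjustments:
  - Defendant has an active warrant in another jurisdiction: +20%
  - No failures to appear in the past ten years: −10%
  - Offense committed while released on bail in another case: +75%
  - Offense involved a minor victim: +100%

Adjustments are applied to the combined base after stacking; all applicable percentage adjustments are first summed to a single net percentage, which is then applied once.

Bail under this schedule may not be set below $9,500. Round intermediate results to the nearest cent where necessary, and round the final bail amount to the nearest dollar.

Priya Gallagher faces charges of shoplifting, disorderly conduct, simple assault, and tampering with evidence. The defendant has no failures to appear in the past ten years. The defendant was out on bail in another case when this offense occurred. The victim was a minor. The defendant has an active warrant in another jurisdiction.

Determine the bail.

Base amounts from the schedule: shoplifting $3,550; disorderly conduct $5,200; simple assault $5,400; tampering with evidence $6,300.
Stacking rule: use the highest base only. Highest is tampering with evidence at $6,300. Combined base = $6,300.
Net percentage adjustment: +20% −10% +75% +100% = +185%. $6,300 × 2.85 = $17,955.
$17,955 is at or above the $9,500 minimum.

$17,955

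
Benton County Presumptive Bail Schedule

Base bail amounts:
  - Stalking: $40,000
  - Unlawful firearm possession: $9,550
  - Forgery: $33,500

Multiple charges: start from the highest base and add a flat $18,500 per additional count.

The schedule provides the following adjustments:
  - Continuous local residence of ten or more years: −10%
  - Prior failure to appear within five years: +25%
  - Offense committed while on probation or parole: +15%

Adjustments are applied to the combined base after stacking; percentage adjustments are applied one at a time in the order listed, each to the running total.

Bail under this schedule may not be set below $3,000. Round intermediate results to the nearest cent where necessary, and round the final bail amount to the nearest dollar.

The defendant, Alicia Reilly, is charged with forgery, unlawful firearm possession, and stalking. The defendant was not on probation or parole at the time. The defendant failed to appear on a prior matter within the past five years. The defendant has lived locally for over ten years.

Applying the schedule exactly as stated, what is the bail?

$86,625

Base amounts from the schedule: forgery $33,500; unlawful firearm possession $9,550; stalking $40,000.
Stacking rule: highest base plus $18,500 per additional charge. Highest is stalking at $40,000; 2 additional charges → +$37,000. Combined base = $77,000.
Continuous local residence of ten or more years (−10%): $77,000 × 0.9 = $69,300.
Prior failure to appear within five years (+25%): $69,300 × 1.25 = $86,625.
$86,625 is at or above the $3,000 minimum.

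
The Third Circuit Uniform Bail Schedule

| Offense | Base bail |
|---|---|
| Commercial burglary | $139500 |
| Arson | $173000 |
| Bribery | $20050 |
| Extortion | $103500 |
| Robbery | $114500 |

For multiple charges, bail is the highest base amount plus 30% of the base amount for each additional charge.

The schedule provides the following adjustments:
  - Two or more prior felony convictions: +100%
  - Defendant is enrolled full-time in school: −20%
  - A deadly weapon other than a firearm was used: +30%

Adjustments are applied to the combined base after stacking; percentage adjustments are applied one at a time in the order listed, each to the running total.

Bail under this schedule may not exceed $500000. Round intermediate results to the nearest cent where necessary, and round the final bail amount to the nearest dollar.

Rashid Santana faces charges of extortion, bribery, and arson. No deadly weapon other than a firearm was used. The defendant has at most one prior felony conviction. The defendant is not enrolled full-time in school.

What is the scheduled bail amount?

$210065

Base amounts from the schedule: extortion $103500; bribery $20050; arson $173000.
Stacking rule: highest base plus 30% of each additional charge. Highest is arson at $173000. Additional: $103500 × 30% = $31050; $20050 × 30% = $6015. Combined base = $173000 + $37065 = $210065.
No adjustment factors apply to this defendant.
$210065 is within the $500000 maximum.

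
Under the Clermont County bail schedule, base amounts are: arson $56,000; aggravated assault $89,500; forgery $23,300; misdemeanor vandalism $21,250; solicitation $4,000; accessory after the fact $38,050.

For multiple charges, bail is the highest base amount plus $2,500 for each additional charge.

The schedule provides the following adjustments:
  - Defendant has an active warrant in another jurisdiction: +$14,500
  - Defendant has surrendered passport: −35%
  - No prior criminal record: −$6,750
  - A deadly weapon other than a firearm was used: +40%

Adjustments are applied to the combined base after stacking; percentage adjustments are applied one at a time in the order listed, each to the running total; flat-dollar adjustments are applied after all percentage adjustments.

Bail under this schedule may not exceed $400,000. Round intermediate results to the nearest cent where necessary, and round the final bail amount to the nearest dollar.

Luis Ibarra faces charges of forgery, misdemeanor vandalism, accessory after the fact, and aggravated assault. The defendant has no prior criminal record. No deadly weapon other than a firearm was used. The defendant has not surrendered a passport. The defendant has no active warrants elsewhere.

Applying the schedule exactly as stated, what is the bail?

Base amounts from the schedule: forgery $23,300; misdemeanor vandalism $21,250; accessory after the fact $38,050; aggravated assault $89,500.
Stacking rule: highest base plus $2,500 per additional charge. Highest is aggravated assault at $89,500; 3 additional charges → +$7,500. Combined base = $97,000.
No prior criminal record (−$6,750 flat): $97,000 − $6,750 = $90,250.
$90,250 is within the $400,000 maximum.

$90,250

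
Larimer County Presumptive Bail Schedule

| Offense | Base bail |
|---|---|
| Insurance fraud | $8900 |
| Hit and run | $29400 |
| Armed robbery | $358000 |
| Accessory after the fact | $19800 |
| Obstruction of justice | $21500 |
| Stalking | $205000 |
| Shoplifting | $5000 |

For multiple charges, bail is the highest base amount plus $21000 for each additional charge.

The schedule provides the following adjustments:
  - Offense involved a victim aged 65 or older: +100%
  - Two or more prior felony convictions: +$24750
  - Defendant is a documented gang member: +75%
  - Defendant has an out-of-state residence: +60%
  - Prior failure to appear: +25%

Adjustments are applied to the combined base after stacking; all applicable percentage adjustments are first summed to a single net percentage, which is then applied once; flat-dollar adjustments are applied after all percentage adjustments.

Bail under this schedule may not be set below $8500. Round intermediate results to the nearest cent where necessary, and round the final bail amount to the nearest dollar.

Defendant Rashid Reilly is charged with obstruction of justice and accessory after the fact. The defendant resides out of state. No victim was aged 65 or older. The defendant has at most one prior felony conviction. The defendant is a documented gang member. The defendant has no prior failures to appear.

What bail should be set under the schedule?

$99875

Base amounts from the schedule: obstruction of justice $21500; accessory after the fact $19800.
Stacking rule: highest base plus $21000 per additional charge. Highest is obstruction of justice at $21500; 1 additional charge → +$21000. Combined base = $42500.
Net percentage adjustment: +75% +60% = +135%. $42500 × 2.35 = $99875.
$99875 is at or above the $8500 minimum.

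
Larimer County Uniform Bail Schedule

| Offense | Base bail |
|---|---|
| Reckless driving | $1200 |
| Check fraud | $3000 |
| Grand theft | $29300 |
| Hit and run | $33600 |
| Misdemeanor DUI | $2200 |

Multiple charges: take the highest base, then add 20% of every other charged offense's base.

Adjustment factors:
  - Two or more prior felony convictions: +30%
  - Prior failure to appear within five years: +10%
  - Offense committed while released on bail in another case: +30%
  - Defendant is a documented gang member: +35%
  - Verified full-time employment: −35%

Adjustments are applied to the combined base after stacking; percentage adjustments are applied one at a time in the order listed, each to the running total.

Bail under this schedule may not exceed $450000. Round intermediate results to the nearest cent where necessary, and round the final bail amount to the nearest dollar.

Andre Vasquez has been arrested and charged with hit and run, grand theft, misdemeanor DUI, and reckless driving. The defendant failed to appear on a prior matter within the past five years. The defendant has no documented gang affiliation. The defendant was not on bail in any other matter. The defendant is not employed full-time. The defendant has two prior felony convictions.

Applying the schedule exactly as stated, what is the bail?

Base amounts from the schedule: hit and run $33600; grand theft $29300; misdemeanor DUI $2200; reckless driving $1200.
Stacking rule: highest base plus 20% of each additional charge. Highest is hit and run at $33600. Additional: $29300 × 20% = $5860; $2200 × 20% = $440; $1200 × 20% = $240. Combined base = $33600 + $6540 = $40140.
Two or more prior felony convictions (+30%): $40140 × 1.3 = $52182.
Prior failure to appear within five years (+10%): $52182 × 1.1 = $57400.20.
$57400.20 is within the $450000 maximum.
Rounded to the nearest dollar: $57400.

$57400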